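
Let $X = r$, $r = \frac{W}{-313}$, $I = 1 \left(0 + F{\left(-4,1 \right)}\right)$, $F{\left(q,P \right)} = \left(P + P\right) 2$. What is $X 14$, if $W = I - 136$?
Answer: $\frac{1848}{313} \approx 5.9042$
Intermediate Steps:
$F{\left(q,P \right)} = 4 P$ ($F{\left(q,P \right)} = 2 P 2 = 4 P$)
$I = 4$ ($I = 1 \left(0 + 4 \cdot 1\right) = 1 \left(0 + 4\right) = 1 \cdot 4 = 4$)
$W = -132$ ($W = 4 - 136 = -132$)
$r = \frac{132}{313}$ ($r = - \frac{132}{-313} = \left(-132\right) \left(- \frac{1}{313}\right) = \frac{132}{313} \approx 0.42173$)
$X = \frac{132}{313} \approx 0.42173$
$X 14 = \frac{132}{313} \cdot 14 = \frac{1848}{313}$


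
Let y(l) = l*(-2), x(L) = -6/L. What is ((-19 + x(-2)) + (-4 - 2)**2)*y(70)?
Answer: -2800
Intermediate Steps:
y(l) = -2*l
((-19 + x(-2)) + (-4 - 2)**2)*y(70) = ((-19 - 6/(-2)) + (-4 - 2)**2)*(-2*70) = ((-19 - 6*(-1/2)) + (-6)**2)*(-140) = ((-19 + 3) + 36)*(-140) = (-16 + 36)*(-140) = 20*(-140) = -2800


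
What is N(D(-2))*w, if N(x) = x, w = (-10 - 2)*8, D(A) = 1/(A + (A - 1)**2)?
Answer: -96/7 ≈ -13.714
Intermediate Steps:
D(A) = 1/(A + (-1 + A)**2)
w = -96 (w = -12*8 = -96)
N(D(-2))*w = -96/(-2 + (-1 - 2)**2) = -96/(-2 + (-3)**2) = -96/(-2 + 9) = -96/7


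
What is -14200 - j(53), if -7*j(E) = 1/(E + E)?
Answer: -10536399/742 ≈ -14200.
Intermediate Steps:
j(E) = -1/(14*E) (j(E) = -1/(7*(E + E)) = -1/(2*E)/7 = -1/(14*E))
-14200 - j(53) = -14200 - (-1)/(14*53) = -14200 - 1*(-1/742) = -14200 + 1/742 = -10536399/742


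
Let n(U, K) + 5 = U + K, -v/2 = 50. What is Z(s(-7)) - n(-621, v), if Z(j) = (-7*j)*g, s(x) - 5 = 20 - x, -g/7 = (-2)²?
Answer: 6998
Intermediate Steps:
g = -28 (g = -7*(-2)² = -7*4 = -28)
v = -100 (v = -2*50 = -100)
s(x) = 25 - x (s(x) = 5 + (20 - x) = 25 - x)
n(U, K) = -5 + K + U (n(U, K) = -5 + (U + K) = -5 + (K + U) = -5 + K + U)
Z(j) = 196*j (Z(j) = -7*j*(-28) = 196*j)
Z(s(-7)) - n(-621, v) = 196*(25 - 1*(-7)) - (-5 - 100 - 621) = 196*(25 + 7) - 1*(-726) = 196*32 + 726 = 6272 + 726 = 6998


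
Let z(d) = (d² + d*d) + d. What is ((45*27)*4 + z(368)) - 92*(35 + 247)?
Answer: 250132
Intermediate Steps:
z(d) = d + 2*d² (z(d) = (d² + d²) + d = 2*d² + d = d + 2*d²)
((45*27)*4 + z(368)) - 92*(35 + 247) = ((45*27)*4 + 368*(1 + 2*368)) - 92*(35 + 247) = (1215*4 + 368*(1 + 736)) - 92*282 = (4860 + 368*737) - 25944 = (4860 + 271216) - 25944 = 276076 - 25944 = 250132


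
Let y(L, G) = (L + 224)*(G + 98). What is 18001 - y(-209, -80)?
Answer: 17731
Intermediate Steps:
y(L, G) = (98 + G)*(224 + L) (y(L, G) = (224 + L)*(98 + G) = (98 + G)*(224 + L))
18001 - y(-209, -80) = 18001 - (21952 + 98*(-209) + 224*(-80) - 80*(-209)) = 18001 - (21952 - 20482 - 17920 + 16720) = 18001 - 1*270 = 18001 - 270 = 17731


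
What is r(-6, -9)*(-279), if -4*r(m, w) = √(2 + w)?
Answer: 279*I*√7/4 ≈ 184.54*I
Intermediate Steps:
r(m, w) = -√(2 + w)/4
r(-6, -9)*(-279) = -√(2 - 9)/4*(-279) = -I*√7/4*(-279) = 279*I*√7/4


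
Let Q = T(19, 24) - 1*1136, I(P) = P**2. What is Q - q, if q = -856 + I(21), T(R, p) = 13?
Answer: -708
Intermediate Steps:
q = -415 (q = -856 + 21**2 = -856 + 441 = -415)
Q = -1123 (Q = 13 - 1*1136 = 13 - 1136 = -1123)
Q - q = -1123 - 1*(-415) = -1123 + 415 = -708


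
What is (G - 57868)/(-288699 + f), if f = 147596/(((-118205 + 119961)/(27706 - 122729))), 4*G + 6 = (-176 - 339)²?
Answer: -2116419/2075995736 ≈ -0.0010195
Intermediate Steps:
G = 265219/4 (G = -3/2 + (-176 - 339)²/4 = -3/2 + (¼)*(-515)² = -3/2 + (¼)*265225 = -3/2 + 265225/4 = 265219/4 ≈ 66305.)
f = -3506253677/439 (f = 147596/((1756/(-95023))) = 147596/((1756*(-1/95023))) = 147596/(-1756/95023) = 147596*(-95023/1756) = -3506253677/439 ≈ -7.9869e+6)
(G - 57868)/(-288699 + f) = (265219/4 - 57868)/(-288699 - 3506253677/439) = 33747/(4*(-3632992538/439)) = (33747/4)*(-439/3632992538) = -2116419/2075995736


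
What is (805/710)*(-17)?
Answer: -2737/142 ≈ -19.275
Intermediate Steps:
(805/710)*(-17) = (805*(1/710))*(-17) = (161/142)*(-17) = -2737/142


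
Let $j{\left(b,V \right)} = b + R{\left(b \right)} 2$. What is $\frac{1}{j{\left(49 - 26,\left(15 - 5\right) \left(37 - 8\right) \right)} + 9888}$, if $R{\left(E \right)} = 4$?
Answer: $\frac{1}{9919} \approx 0.00010082$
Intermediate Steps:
$j{\left(b,V \right)} = 8 + b$ ($j{\left(b,V \right)} = b + 4 \cdot 2 = b + 8 = 8 + b$)
$\frac{1}{j{\left(49 - 26,\left(15 - 5\right) \left(37 - 8\right) \right)} + 9888} = \frac{1}{\left(8 + \left(49 - 26\right)\right) + 9888} = \frac{1}{\left(8 + 23\right) + 9888} = \frac{1}{31 + 9888} = \frac{1}{9919}$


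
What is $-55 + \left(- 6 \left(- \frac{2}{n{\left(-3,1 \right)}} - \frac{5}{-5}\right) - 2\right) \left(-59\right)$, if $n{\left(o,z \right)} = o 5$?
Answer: $\frac{2321}{5} \approx 464.2$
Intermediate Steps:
$n{\left(o,z \right)} = 5 o$
$-55 + \left(- 6 \left(- \frac{2}{n{\left(-3,1 \right)}} - \frac{5}{-5}\right) - 2\right) \left(-59\right) = -55 + \left(- 6 \left(- \frac{2}{5 \left(-3\right)} - \frac{5}{-5}\right) - 2\right) \left(-59\right) = -55 + \left(- 6 \left(- \frac{2}{-15} - -1\right) - 2\right) \left(-59\right) = -55 + \left(- 6 \left(\left(-2\right) \left(- \frac{1}{15}\right) + 1\right) - 2\right) \left(-59\right) = -55 + \left(- 6 \left(\frac{2}{15} + 1\right) - 2\right) \left(-59\right) = -55 + \left(\left(-6\right) \frac{17}{15} - 2\right) \left(-59\right) = -55 + \left(- \frac{34}{5} - 2\right) \left(-59\right) = -55 - - \frac{2596}{5} = -55 + \frac{2596}{5} = \frac{2321}{5}$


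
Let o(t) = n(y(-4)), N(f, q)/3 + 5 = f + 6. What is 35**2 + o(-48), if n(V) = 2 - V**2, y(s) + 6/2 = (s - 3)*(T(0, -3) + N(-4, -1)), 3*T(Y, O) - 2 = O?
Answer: -23926/9 ≈ -2658.4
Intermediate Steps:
T(Y, O) = 2/3 + O/3
N(f, q) = 3 + 3*f (N(f, q) = -15 + 3*(f + 6) = -15 + 3*(6 + f) = -15 + (18 + 3*f) = 3 + 3*f)
y(s) = 25 - 28*s/3 (y(s) = -3 + (s - 3)*((2/3 + (1/3)*(-3)) + (3 + 3*(-4))) = -3 + (-3 + s)*((2/3 - 1) + (3 - 12)) = -3 + (-3 + s)*(-1/3 - 9) = -3 + (-3 + s)*(-28/3) = -3 + (28 - 28*s/3) = 25 - 28*s/3)
o(t) = -34951/9 (o(t) = 2 - (25 - 28/3*(-4))**2 = 2 - (25 + 112/3)**2 = 2 - (187/3)**2 = 2 - 1*34969/9 = 2 - 34969/9 = -34951/9)
35**2 + o(-48) = 35**2 - 34951/9 = 1225 - 34951/9 = -23926/9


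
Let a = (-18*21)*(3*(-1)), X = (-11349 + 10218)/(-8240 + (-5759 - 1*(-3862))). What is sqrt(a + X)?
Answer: sqrt(12948878777)/3379 ≈ 33.677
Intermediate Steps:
X = 377/3379 (X = -1131/(-8240 + (-5759 + 3862)) = -1131/(-8240 - 1897) = -1131/(-10137) = -1131*(-1/10137) = 377/3379 ≈ 0.11157)
a = 1134 (a = -378*(-3) = 1134)
sqrt(a + X) = sqrt(1134 + 377/3379) = sqrt(3832163/3379) = sqrt(12948878777)/3379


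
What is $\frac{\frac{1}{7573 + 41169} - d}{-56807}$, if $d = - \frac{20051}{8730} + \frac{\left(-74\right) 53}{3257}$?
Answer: $- \frac{1213014740881}{19682361808686585} \approx -6.163 \cdot 10^{-5}$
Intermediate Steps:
$d = - \frac{99545167}{28433610}$ ($d = \left(-20051\right) \frac{1}{8730} - \frac{3922}{3257} = - \frac{20051}{8730} - \frac{3922}{3257} = - \frac{99545167}{28433610} \approx -3.501$)
$\frac{\frac{1}{7573 + 41169} - d}{-56807} = \frac{\frac{1}{7573 + 41169} - - \frac{99545167}{28433610}}{-56807} = \left(\frac{1}{48742} + \frac{99545167}{28433610}\right) \left(- \frac{1}{56807}\right) = \frac{1213014740881}{346477754655} \left(- \frac{1}{56807}\right) = - \frac{1213014740881}{19682361808686585}$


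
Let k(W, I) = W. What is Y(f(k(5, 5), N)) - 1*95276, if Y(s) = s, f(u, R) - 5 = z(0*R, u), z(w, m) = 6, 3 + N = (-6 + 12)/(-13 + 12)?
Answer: -95265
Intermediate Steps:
N = -9 (N = -3 + (-6 + 12)/(-13 + 12) = -3 + 6/(-1) = -3 + 6*(-1) = -3 - 6 = -9)
f(u, R) = 11 (f(u, R) = 5 + 6 = 11)
Y(f(k(5, 5), N)) - 1*95276 = 11 - 1*95276 = 11 - 95276 = -95265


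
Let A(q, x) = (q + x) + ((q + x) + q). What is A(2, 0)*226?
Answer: 1356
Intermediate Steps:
A(q, x) = 2*x + 3*q (A(q, x) = (q + x) + (x + 2*q) = 2*x + 3*q)
A(2, 0)*226 = (2*0 + 3*2)*226 = (0 + 6)*226 = 6*226 = 1356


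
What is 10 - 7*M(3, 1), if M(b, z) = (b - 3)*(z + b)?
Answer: 10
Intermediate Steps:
M(b, z) = (-3 + b)*(b + z)
10 - 7*M(3, 1) = 10 - 7*(3² - 3*3 - 3*1 + 3*1) = 10 - 7*(9 - 9 - 3 + 3) = 10 - 7*0 = 10 + 0 = 10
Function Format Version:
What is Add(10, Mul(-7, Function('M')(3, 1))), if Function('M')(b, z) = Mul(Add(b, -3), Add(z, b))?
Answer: 10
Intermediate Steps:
Function('M')(b, z) = Mul(Add(-3, b), Add(b, z))
Add(10, Mul(-7, Function('M')(3, 1))) = Add(10, Mul(-7, Add(Pow(3, 2), Mul(-3, 3), Mul(-3, 1), Mul(3, 1)))) = Add(10, Mul(-7, Add(9, -9, -3, 3))) = Add(10, Mul(-7, 0)) = Add(10, 0) = 10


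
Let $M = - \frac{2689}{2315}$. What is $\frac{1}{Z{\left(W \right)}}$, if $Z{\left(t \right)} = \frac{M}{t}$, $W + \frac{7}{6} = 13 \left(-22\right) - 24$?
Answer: $\frac{4322105}{16134} \approx 267.89$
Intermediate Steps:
$M = - \frac{2689}{2315}$ ($M = \left(-2689\right) \frac{1}{2315} = - \frac{2689}{2315} \approx -1.1616$)
$W = - \frac{1867}{6}$ ($W = - \frac{7}{6} + \left(13 \left(-22\right) - 24\right) = - \frac{7}{6} - 310 = - \frac{1867}{6} \approx -311.17$)
$Z{\left(t \right)} = - \frac{2689}{2315 t}$
$\frac{1}{Z{\left(W \right)}} = \frac{1}{\left(- \frac{2689}{2315}\right) \frac{1}{- \frac{1867}{6}}} = \frac{1}{\left(- \frac{2689}{2315}\right) \left(- \frac{6}{1867}\right)} = \frac{1}{\frac{16134}{4322105}} = \frac{4322105}{16134}$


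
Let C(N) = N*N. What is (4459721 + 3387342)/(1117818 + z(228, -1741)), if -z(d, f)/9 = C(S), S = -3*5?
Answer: 1121009/159399 ≈ 7.0327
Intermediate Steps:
S = -15
C(N) = N²
z(d, f) = -2025 (z(d, f) = -9*(-15)² = -9*225 = -2025)
(4459721 + 3387342)/(1117818 + z(228, -1741)) = (4459721 + 3387342)/(1117818 - 2025) = 7847063/1115793 = 7847063*(1/1115793) = 1121009/159399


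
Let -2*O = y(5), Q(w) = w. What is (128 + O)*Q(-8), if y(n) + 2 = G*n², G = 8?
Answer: -232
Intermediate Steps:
y(n) = -2 + 8*n²
O = -99 (O = -(-2 + 8*5²)/2 = -(-2 + 8*25)/2 = -(-2 + 200)/2 = -½*198 = -99)
(128 + O)*Q(-8) = (128 - 99)*(-8) = 29*(-8) = -232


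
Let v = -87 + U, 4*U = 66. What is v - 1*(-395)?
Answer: 649/2 ≈ 324.50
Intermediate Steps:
U = 33/2 (U = (1/4)*66 = 33/2 ≈ 16.500)
v = -141/2 (v = -87 + 33/2 = -141/2 ≈ -70.500)
v - 1*(-395) = -141/2 - 1*(-395) = -141/2 + 395 = 649/2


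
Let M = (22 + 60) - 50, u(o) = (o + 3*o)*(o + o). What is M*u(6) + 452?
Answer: 9668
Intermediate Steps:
u(o) = 8*o**2 (u(o) = (4*o)*(2*o) = 8*o**2)
M = 32 (M = 82 - 50 = 32)
M*u(6) + 452 = 32*(8*6**2) + 452 = 32*(8*36) + 452 = 32*288 + 452 = 9216 + 452 = 9668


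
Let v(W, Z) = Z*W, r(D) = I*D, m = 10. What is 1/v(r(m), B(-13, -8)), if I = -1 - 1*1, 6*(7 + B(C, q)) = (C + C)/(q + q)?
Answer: 12/1615 ≈ 0.0074303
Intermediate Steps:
B(C, q) = -7 + C/(6*q) (B(C, q) = -7 + ((C + C)/(q + q))/6 = -7 + ((2*C)/((2*q)))/6 = -7 + ((2*C)*(1/(2*q)))/6 = -7 + (C/q)/6 = -7 + C/(6*q))
I = -2 (I = -1 - 1 = -2)
r(D) = -2*D
v(W, Z) = W*Z
1/v(r(m), B(-13, -8)) = 1/((-2*10)*(-7 + (⅙)*(-13)/(-8))) = 1/(-20*(-7 + (⅙)*(-13)*(-⅛))) = 1/(-20*(-7 + 13/48)) = 1/(-20*(-323/48)) = 1/(1615/12) = 12/1615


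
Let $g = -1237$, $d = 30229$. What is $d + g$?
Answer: $28992$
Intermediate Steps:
$d + g = 30229 - 1237 = 28992$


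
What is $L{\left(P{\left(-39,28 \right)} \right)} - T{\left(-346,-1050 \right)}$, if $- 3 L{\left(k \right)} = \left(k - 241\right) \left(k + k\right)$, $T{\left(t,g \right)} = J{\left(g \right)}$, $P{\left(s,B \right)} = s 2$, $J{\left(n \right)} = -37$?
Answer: $-16551$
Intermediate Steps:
$P{\left(s,B \right)} = 2 s$
$T{\left(t,g \right)} = -37$
$L{\left(k \right)} = - \frac{2 k \left(-241 + k\right)}{3}$ ($L{\left(k \right)} = - \frac{\left(k - 241\right) \left(k + k\right)}{3} = - \frac{\left(-241 + k\right) 2 k}{3} = - \frac{2 k \left(-241 + k\right)}{3}$)
$L{\left(P{\left(-39,28 \right)} \right)} - T{\left(-346,-1050 \right)} = \frac{2 \cdot 2 \left(-39\right) \left(241 - 2 \left(-39\right)\right)}{3} - -37 = \frac{2}{3} \left(-78\right) \left(241 - -78\right) + 37 = \frac{2}{3} \left(-78\right) \left(241 + 78\right) + 37 = \frac{2}{3} \left(-78\right) 319 + 37 = -16588 + 37 = -16551$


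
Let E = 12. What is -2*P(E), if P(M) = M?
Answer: -24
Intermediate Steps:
-2*P(E) = -2*12 = -24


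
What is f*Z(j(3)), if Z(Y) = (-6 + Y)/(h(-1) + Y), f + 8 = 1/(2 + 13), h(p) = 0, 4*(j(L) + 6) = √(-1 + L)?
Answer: -1955/123 - 68*√2/205 ≈ -16.363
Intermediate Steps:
j(L) = -6 + √(-1 + L)/4
f = -119/15 (f = -8 + 1/(2 + 13) = -8 + 1/15 = -119/15 ≈ -7.9333)
Z(Y) = (-6 + Y)/Y (Z(Y) = (-6 + Y)/(0 + Y) = (-6 + Y)/Y)
f*Z(j(3)) = -119*(-6 + (-6 + √(-1 + 3)/4))/(15*(-6 + √(-1 + 3)/4)) = -119*(-6 + (-6 + √2/4))/(15*(-6 + √2/4)) = -119*(-12 + √2/4)/(15*(-6 + √2/4))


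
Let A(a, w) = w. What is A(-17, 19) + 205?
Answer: 224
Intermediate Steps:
A(-17, 19) + 205 = 19 + 205 = 224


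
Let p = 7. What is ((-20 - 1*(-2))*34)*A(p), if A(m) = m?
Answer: -4284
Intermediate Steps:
((-20 - 1*(-2))*34)*A(p) = ((-20 - 1*(-2))*34)*7 = ((-20 + 2)*34)*7 = -18*34*7 = -612*7 = -4284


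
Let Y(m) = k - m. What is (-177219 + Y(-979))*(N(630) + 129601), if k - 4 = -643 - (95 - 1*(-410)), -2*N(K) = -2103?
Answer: -23175663060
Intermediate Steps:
N(K) = 2103/2 (N(K) = -½*(-2103) = 2103/2)
k = -1144 (k = 4 + (-643 - (95 - 1*(-410))) = 4 + (-643 - (95 + 410)) = 4 + (-643 - 1*505) = 4 + (-643 - 505) = 4 - 1148 = -1144)
Y(m) = -1144 - m
(-177219 + Y(-979))*(N(630) + 129601) = (-177219 + (-1144 - 1*(-979)))*(2103/2 + 129601) = (-177219 + (-1144 + 979))*(261305/2) = (-177219 - 165)*(261305/2) = -177384*261305/2 = -23175663060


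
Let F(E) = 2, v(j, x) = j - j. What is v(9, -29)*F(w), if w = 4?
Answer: 0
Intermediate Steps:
v(j, x) = 0
v(9, -29)*F(w) = 0*2 = 0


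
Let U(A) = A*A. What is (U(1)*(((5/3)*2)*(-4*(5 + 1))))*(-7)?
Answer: 560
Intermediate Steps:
U(A) = A²
(U(1)*(((5/3)*2)*(-4*(5 + 1))))*(-7) = (1²*(((5/3)*2)*(-4*(5 + 1))))*(-7) = (1*(((5*(⅓))*2)*(-4*6)))*(-7) = (1*(((5/3)*2)*(-24)))*(-7) = (1*((10/3)*(-24)))*(-7) = (1*(-80))*(-7) = -80*(-7) = 560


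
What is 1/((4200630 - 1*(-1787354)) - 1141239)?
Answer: 1/4846745 ≈ 2.0632e-7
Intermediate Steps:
1/((4200630 - 1*(-1787354)) - 1141239) = 1/((4200630 + 1787354) - 1141239) = 1/(5987984 - 1141239) = 1/4846745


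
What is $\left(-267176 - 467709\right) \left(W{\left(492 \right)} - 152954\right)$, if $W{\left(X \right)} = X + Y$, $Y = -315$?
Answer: $112273525645$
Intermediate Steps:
$W{\left(X \right)} = -315 + X$ ($W{\left(X \right)} = X - 315 = -315 + X$)
$\left(-267176 - 467709\right) \left(W{\left(492 \right)} - 152954\right) = \left(-267176 - 467709\right) \left(\left(-315 + 492\right) - 152954\right) = - 734885 \left(177 - 152954\right) = \left(-734885\right) \left(-152777\right) = 112273525645$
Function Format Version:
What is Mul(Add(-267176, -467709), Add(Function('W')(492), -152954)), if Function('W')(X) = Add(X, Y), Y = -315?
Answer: 112273525645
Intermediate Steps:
Function('W')(X) = Add(-315, X) (Function('W')(X) = Add(X, -315) = Add(-315, X))
Mul(Add(-267176, -467709), Add(Function('W')(492), -152954)) = Mul(Add(-267176, -467709), Add(Add(-315, 492), -152954)) = Mul(-734885, Add(177, -152954)) = Mul(-734885, -152777) = 112273525645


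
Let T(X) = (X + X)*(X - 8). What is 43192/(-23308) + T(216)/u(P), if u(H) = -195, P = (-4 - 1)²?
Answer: -13479398/29135 ≈ -462.65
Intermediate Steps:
P = 25 (P = (-5)² = 25)
T(X) = 2*X*(-8 + X) (T(X) = (2*X)*(-8 + X) = 2*X*(-8 + X))
43192/(-23308) + T(216)/u(P) = 43192/(-23308) + (2*216*(-8 + 216))/(-195) = 43192*(-1/23308) + (2*216*208)*(-1/195) = -10798/5827 + 89856*(-1/195) = -10798/5827 - 2304/5 = -13479398/29135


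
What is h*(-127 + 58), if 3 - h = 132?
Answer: 8901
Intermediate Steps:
h = -129 (h = 3 - 1*132 = 3 - 132 = -129)
h*(-127 + 58) = -129*(-127 + 58) = -129*(-69) = 8901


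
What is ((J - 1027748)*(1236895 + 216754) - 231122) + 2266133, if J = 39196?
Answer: -1437005591237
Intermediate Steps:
((J - 1027748)*(1236895 + 216754) - 231122) + 2266133 = ((39196 - 1027748)*(1236895 + 216754) - 231122) + 2266133 = (-988552*1453649 - 231122) + 2266133 = (-1437007626248 - 231122) + 2266133 = -1437007857370 + 2266133 = -1437005591237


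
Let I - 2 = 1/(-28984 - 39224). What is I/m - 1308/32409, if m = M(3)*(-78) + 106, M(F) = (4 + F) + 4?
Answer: -2648576069/61567996672 ≈ -0.043019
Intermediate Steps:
M(F) = 8 + F
I = 136415/68208 (I = 2 + 1/(-28984 - 39224) = 2 + 1/(-68208) = 2 - 1/68208 = 136415/68208 ≈ 2.0000)
m = -752 (m = (8 + 3)*(-78) + 106 = 11*(-78) + 106 = -858 + 106 = -752)
I/m - 1308/32409 = (136415/68208)/(-752) - 1308/32409 = (136415/68208)*(-1/752) - 1308*1/32409 = -136415/51292416 - 436/10803 = -2648576069/61567996672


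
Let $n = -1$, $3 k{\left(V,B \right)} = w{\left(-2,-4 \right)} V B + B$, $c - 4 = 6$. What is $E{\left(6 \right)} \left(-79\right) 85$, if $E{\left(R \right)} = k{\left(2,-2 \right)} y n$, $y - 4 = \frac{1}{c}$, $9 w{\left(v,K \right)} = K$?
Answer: $- \frac{55063}{27} \approx -2039.4$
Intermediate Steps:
$c = 10$ ($c = 4 + 6 = 10$)
$w{\left(v,K \right)} = \frac{K}{9}$
$k{\left(V,B \right)} = \frac{B}{3} - \frac{4 B V}{27}$ ($k{\left(V,B \right)} = \frac{\frac{1}{9} \left(-4\right) V B + B}{3} = \frac{- \frac{4 V}{9} B + B}{3} = \frac{- \frac{4 B V}{9} + B}{3} = \frac{B - \frac{4 B V}{9}}{3} = \frac{B}{3} - \frac{4 B V}{27}$)
$y = \frac{41}{10}$ ($y = 4 + \frac{1}{10} = \frac{41}{10} \approx 4.1$)
$E{\left(R \right)} = \frac{41}{135}$ ($E{\left(R \right)} = \frac{1}{27} \left(-2\right) \left(9 - 8\right) \frac{41}{10} \left(-1\right) = \frac{1}{27} \left(-2\right) 1 \cdot \frac{41}{10} \left(-1\right) = \left(- \frac{2}{27}\right) \frac{41}{10} \left(-1\right) = \left(- \frac{41}{135}\right) \left(-1\right) = \frac{41}{135}$)
$E{\left(6 \right)} \left(-79\right) 85 = \frac{41}{135} \left(-79\right) 85 = \left(- \frac{3239}{135}\right) 85 = - \frac{55063}{27}$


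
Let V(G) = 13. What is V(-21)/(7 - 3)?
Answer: 13/4 ≈ 3.2500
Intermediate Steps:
V(-21)/(7 - 3) = 13/(7 - 3) = 13/4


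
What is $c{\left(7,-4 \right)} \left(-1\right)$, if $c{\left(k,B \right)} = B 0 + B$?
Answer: $4$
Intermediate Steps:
$c{\left(k,B \right)} = B$ ($c{\left(k,B \right)} = 0 + B = B$)
$c{\left(7,-4 \right)} \left(-1\right) = \left(-4\right) \left(-1\right) = 4$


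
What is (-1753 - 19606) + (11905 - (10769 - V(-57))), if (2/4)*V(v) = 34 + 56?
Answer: -20043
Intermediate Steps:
V(v) = 180 (V(v) = 2*(34 + 56) = 2*90 = 180)
(-1753 - 19606) + (11905 - (10769 - V(-57))) = (-1753 - 19606) + (11905 - (10769 - 1*180)) = -21359 + (11905 - (10769 - 180)) = -21359 + (11905 - 1*10589) = -21359 + (11905 - 10589) = -21359 + 1316 = -20043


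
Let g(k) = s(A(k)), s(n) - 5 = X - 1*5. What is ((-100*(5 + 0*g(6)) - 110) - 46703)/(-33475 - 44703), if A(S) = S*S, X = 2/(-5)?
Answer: 47313/78178 ≈ 0.60520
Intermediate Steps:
X = -⅖ (X = 2*(-⅕) = -⅖ ≈ -0.40000)
A(S) = S²
s(n) = -⅖ (s(n) = 5 + (-⅖ - 1*5) = 5 + (-⅖ - 5) = 5 - 27/5 = -⅖)
g(k) = -⅖
((-100*(5 + 0*g(6)) - 110) - 46703)/(-33475 - 44703) = ((-100*(5 + 0*(-⅖)) - 110) - 46703)/(-33475 - 44703) = ((-100*(5 + 0) - 110) - 46703)/(-78178) = ((-100*5 - 110) - 46703)*(-1/78178) = ((-500 - 110) - 46703)*(-1/78178) = (-610 - 46703)*(-1/78178) = -47313*(-1/78178) = 47313/78178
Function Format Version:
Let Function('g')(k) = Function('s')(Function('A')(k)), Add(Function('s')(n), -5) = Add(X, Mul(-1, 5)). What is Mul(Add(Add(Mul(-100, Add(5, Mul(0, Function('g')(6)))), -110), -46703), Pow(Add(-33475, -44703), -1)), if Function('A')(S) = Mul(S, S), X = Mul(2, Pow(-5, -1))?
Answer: Rational(47313, 78178) ≈ 0.60520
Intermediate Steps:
X = Rational(-2, 5) (X = Mul(2, Rational(-1, 5)) = Rational(-2, 5) ≈ -0.40000)
Function('A')(S) = Pow(S, 2)
Function('s')(n) = Rational(-2, 5) (Function('s')(n) = Add(5, Add(Rational(-2, 5), Mul(-1, 5))) = Add(5, Add(Rational(-2, 5), -5)) = Add(5, Rational(-27, 5)) = Rational(-2, 5))
Function('g')(k) = Rational(-2, 5)
Mul(Add(Add(Mul(-100, Add(5, Mul(0, Function('g')(6)))), -110), -46703), Pow(Add(-33475, -44703), -1)) = Mul(Add(Add(Mul(-100, Add(5, Mul(0, Rational(-2, 5)))), -110), -46703), Pow(Add(-33475, -44703), -1)) = Mul(Add(Add(Mul(-100, Add(5, 0)), -110), -46703), Pow(-78178, -1)) = Mul(Add(Add(Mul(-100, 5), -110), -46703), Rational(-1, 78178)) = Mul(Add(Add(-500, -110), -46703), Rational(-1, 78178)) = Mul(Add(-610, -46703), Rational(-1, 78178)) = Mul(-47313, Rational(-1, 78178)) = Rational(47313, 78178)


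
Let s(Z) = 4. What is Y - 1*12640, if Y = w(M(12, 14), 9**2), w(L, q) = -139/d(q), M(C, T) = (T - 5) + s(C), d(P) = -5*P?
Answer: -5119061/405 ≈ -12640.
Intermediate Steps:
M(C, T) = -1 + T (M(C, T) = (T - 5) + 4 = (-5 + T) + 4 = -1 + T)
w(L, q) = 139/(5*q) (w(L, q) = -139*(-1/(5*q)) = -(-139)/(5*q) = 139/(5*q))
Y = 139/405 (Y = 139/(5*(9**2)) = (139/5)/81 = (139/5)*(1/81) = 139/405 ≈ 0.34321)
Y - 1*12640 = 139/405 - 1*12640 = 139/405 - 12640 = -5119061/405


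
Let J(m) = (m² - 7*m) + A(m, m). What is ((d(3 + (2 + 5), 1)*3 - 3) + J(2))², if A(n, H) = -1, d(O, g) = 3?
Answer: 25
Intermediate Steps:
J(m) = -1 + m² - 7*m (J(m) = (m² - 7*m) - 1 = -1 + m² - 7*m)
((d(3 + (2 + 5), 1)*3 - 3) + J(2))² = ((3*3 - 3) + (-1 + 2² - 7*2))² = ((9 - 3) + (-1 + 4 - 14))² = (6 - 11)² = (-5)² = 25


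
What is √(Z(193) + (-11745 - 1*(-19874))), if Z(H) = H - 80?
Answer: √8242 ≈ 90.785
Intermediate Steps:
Z(H) = -80 + H
√(Z(193) + (-11745 - 1*(-19874))) = √((-80 + 193) + (-11745 - 1*(-19874))) = √(113 + (-11745 + 19874)) = √(113 + 8129) = √8242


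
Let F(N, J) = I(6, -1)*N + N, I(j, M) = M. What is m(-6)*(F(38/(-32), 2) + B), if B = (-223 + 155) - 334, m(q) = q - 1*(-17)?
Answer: -4422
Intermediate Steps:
m(q) = 17 + q (m(q) = q + 17 = 17 + q)
B = -402 (B = -68 - 334 = -402)
F(N, J) = 0 (F(N, J) = -N + N = 0)
m(-6)*(F(38/(-32), 2) + B) = (17 - 6)*(0 - 402) = 11*(-402) = -4422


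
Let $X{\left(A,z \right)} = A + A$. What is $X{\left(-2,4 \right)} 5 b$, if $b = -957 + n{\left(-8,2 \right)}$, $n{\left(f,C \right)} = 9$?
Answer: $18960$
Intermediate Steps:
$X{\left(A,z \right)} = 2 A$
$b = -948$ ($b = -957 + 9 = -948$)
$X{\left(-2,4 \right)} 5 b = 2 \left(-2\right) 5 \left(-948\right) = \left(-4\right) 5 \left(-948\right) = \left(-20\right) \left(-948\right) = 18960$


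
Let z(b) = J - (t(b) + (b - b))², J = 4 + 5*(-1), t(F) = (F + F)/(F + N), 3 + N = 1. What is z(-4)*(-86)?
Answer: 2150/9 ≈ 238.89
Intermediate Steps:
N = -2 (N = -3 + 1 = -2)
t(F) = 2*F/(-2 + F) (t(F) = (F + F)/(F - 2) = (2*F)/(-2 + F) = 2*F/(-2 + F))
J = -1 (J = 4 - 5 = -1)
z(b) = -1 - 4*b²/(-2 + b)² (z(b) = -1 - (2*b/(-2 + b) + (b - b))² = -1 - (2*b/(-2 + b) + 0)² = -1 - (2*b/(-2 + b))² = -1 - 4*b²/(-2 + b)²)
z(-4)*(-86) = (-1 - 4*(-4)²/(-2 - 4)²)*(-86) = (-1 - 4*16/(-6)²)*(-86) = (-1 - 4*16*1/36)*(-86) = (-1 - 16/9)*(-86) = -25/9*(-86) = 2150/9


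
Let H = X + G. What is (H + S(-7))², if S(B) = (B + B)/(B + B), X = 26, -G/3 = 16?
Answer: 441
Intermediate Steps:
G = -48 (G = -3*16 = -48)
S(B) = 1 (S(B) = (2*B)/((2*B)) = (2*B)*(1/(2*B)) = 1)
H = -22 (H = 26 - 48 = -22)
(H + S(-7))² = (-22 + 1)² = (-21)² = 441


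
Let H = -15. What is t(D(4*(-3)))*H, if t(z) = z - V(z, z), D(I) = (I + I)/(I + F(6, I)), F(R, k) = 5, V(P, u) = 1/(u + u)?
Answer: -5515/112 ≈ -49.241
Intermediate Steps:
V(P, u) = 1/(2*u)
D(I) = 2*I/(5 + I) (D(I) = (I + I)/(I + 5) = (2*I)/(5 + I) = 2*I/(5 + I))
t(z) = z - 1/(2*z)
t(D(4*(-3)))*H = (2*(4*(-3))/(5 + 4*(-3)) - 1/(2*(2*(4*(-3))/(5 + 4*(-3)))))*(-15) = (2*(-12)/(5 - 12) - 1/(2*(2*(-12)/(5 - 12))))*(-15) = (2*(-12)/(-7) - 1/(2*(2*(-12)/(-7))))*(-15) = (2*(-12)*(-⅐) - 1/(2*(2*(-12)*(-⅐))))*(-15) = (24/7 - 1/(2*24/7))*(-15) = (24/7 - ½*7/24)*(-15) = (24/7 - 7/48)*(-15) = (1103/336)*(-15) = -5515/112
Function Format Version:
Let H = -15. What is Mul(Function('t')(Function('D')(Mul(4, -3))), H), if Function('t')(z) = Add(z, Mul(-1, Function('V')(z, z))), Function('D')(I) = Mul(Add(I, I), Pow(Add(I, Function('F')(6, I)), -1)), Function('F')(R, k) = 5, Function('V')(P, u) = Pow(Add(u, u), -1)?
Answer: Rational(-5515, 112) ≈ -49.241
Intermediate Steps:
Function('V')(P, u) = Mul(Rational(1, 2), Pow(u, -1)) (Function('V')(P, u) = Pow(Mul(2, u), -1) = Mul(Rational(1, 2), Pow(u, -1)))
Function('D')(I) = Mul(2, I, Pow(Add(5, I), -1)) (Function('D')(I) = Mul(Add(I, I), Pow(Add(I, 5), -1)) = Mul(Mul(2, I), Pow(Add(5, I), -1)) = Mul(2, I, Pow(Add(5, I), -1)))
Function('t')(z) = Add(z, Mul(Rational(-1, 2), Pow(z, -1))) (Function('t')(z) = Add(z, Mul(-1, Mul(Rational(1, 2), Pow(z, -1)))) = Add(z, Mul(Rational(-1, 2), Pow(z, -1))))
Mul(Function('t')(Function('D')(Mul(4, -3))), H) = Mul(Add(Mul(2, Mul(4, -3), Pow(Add(5, Mul(4, -3)), -1)), Mul(Rational(-1, 2), Pow(Mul(2, Mul(4, -3), Pow(Add(5, Mul(4, -3)), -1)), -1))), -15) = Mul(Add(Mul(2, -12, Pow(Add(5, -12), -1)), Mul(Rational(-1, 2), Pow(Mul(2, -12, Pow(Add(5, -12), -1)), -1))), -15) = Mul(Add(Mul(2, -12, Pow(-7, -1)), Mul(Rational(-1, 2), Pow(Mul(2, -12, Pow(-7, -1)), -1))), -15) = Mul(Add(Mul(2, -12, Rational(-1, 7)), Mul(Rational(-1, 2), Pow(Mul(2, -12, Rational(-1, 7)), -1))), -15) = Mul(Add(Rational(24, 7), Mul(Rational(-1, 2), Pow(Rational(24, 7), -1))), -15) = Mul(Add(Rational(24, 7), Mul(Rational(-1, 2), Rational(7, 24))), -15) = Mul(Add(Rational(24, 7), Rational(-7, 48)), -15) = Mul(Rational(1103, 336), -15) = Rational(-5515, 112)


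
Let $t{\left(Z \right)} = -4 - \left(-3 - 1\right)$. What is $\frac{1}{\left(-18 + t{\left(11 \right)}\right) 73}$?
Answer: $- \frac{1}{1314} \approx -0.00076103$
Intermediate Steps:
$t{\left(Z \right)} = 0$ ($t{\left(Z \right)} = -4 - \left(-3 - 1\right) = -4 - -4 = -4 + 4 = 0$)
$\frac{1}{\left(-18 + t{\left(11 \right)}\right) 73} = \frac{1}{\left(-18 + 0\right) 73} = \frac{1}{\left(-18\right) 73} = \frac{1}{-1314} = - \frac{1}{1314}$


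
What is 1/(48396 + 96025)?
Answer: 1/144421 ≈ 6.9242e-6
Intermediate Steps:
1/(48396 + 96025) = 1/144421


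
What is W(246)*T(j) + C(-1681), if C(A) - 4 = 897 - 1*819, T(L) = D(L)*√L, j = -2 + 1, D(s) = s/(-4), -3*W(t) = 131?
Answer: 82 - 131*I/12 ≈ 82.0 - 10.917*I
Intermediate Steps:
W(t) = -131/3 (W(t) = -⅓*131 = -131/3)
D(s) = -s/4 (D(s) = s*(-¼) = -s/4)
j = -1
T(L) = -L^(3/2)/4 (T(L) = (-L/4)*√L = -L^(3/2)/4)
C(A) = 82 (C(A) = 4 + (897 - 1*819) = 4 + (897 - 819) = 4 + 78 = 82)
W(246)*T(j) + C(-1681) = -(-131)*(-1)^(3/2)/12 + 82 = -(-131)*(-I)/12 + 82 = -131*I/12 + 82 = 82 - 131*I/12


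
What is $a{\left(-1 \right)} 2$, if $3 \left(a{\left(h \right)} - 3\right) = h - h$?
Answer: $6$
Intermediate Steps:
$a{\left(h \right)} = 3$ ($a{\left(h \right)} = 3 + \frac{h - h}{3} = 3 + \frac{1}{3} \cdot 0 = 3 + 0 = 3$)
$a{\left(-1 \right)} 2 = 3 \cdot 2 = 6$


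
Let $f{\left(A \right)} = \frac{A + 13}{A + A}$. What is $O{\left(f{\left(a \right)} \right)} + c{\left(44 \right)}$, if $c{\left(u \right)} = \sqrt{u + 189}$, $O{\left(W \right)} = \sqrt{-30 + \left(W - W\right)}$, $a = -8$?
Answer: $\sqrt{233} + i \sqrt{30} \approx 15.264 + 5.4772 i$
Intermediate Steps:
$f{\left(A \right)} = \frac{13 + A}{2 A}$
$O{\left(W \right)} = i \sqrt{30}$ ($O{\left(W \right)} = \sqrt{-30 + 0} = \sqrt{-30} = i \sqrt{30}$)
$c{\left(u \right)} = \sqrt{189 + u}$
$O{\left(f{\left(a \right)} \right)} + c{\left(44 \right)} = i \sqrt{30} + \sqrt{189 + 44} = i \sqrt{30} + \sqrt{233} = \sqrt{233} + i \sqrt{30}$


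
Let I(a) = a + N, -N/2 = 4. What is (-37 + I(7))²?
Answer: 1444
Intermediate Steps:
N = -8 (N = -2*4 = -8)
I(a) = -8 + a (I(a) = a - 8 = -8 + a)
(-37 + I(7))² = (-37 + (-8 + 7))² = (-37 - 1)² = (-38)² = 1444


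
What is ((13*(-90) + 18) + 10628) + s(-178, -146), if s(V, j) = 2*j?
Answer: 9184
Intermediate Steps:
((13*(-90) + 18) + 10628) + s(-178, -146) = ((13*(-90) + 18) + 10628) + 2*(-146) = ((-1170 + 18) + 10628) - 292 = (-1152 + 10628) - 292 = 9476 - 292 = 9184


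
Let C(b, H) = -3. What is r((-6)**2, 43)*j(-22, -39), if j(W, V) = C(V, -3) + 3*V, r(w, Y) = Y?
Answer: -5160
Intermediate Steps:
j(W, V) = -3 + 3*V
r((-6)**2, 43)*j(-22, -39) = 43*(-3 + 3*(-39)) = 43*(-3 - 117) = 43*(-120) = -5160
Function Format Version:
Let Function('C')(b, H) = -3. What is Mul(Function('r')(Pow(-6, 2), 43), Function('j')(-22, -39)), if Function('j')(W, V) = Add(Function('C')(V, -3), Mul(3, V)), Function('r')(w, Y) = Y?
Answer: -5160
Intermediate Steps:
Function('j')(W, V) = Add(-3, Mul(3, V))
Mul(Function('r')(Pow(-6, 2), 43), Function('j')(-22, -39)) = Mul(43, Add(-3, Mul(3, -39))) = Mul(43, Add(-3, -117)) = Mul(43, -120) = -5160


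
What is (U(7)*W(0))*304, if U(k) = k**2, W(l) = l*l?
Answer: 0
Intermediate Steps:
W(l) = l**2
(U(7)*W(0))*304 = (7**2*0**2)*304 = (49*0)*304 = 0*304 = 0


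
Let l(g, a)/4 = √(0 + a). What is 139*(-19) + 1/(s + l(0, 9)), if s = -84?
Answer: -190153/72 ≈ -2641.0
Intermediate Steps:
l(g, a) = 4*√a (l(g, a) = 4*√(0 + a) = 4*√a)
139*(-19) + 1/(s + l(0, 9)) = 139*(-19) + 1/(-84 + 4*√9) = -2641 + 1/(-84 + 4*3) = -2641 + 1/(-84 + 12) = -2641 + 1/(-72) = -2641 - 1/72 = -190153/72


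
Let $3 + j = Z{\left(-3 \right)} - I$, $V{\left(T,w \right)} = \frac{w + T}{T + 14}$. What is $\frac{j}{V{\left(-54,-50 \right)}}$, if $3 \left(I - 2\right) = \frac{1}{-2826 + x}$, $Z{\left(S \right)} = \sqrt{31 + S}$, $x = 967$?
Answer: $- \frac{139420}{72501} + \frac{10 \sqrt{7}}{13} \approx 0.11219$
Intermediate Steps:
$V{\left(T,w \right)} = \frac{T + w}{14 + T}$
$I = \frac{11153}{5577}$ ($I = 2 + \frac{1}{3 \left(-2826 + 967\right)} = 2 + \frac{1}{3 \left(-1859\right)} = 2 + \frac{1}{3} \left(- \frac{1}{1859}\right) = 2 - \frac{1}{5577} = \frac{11153}{5577} \approx 1.9998$)
$j = - \frac{27884}{5577} + 2 \sqrt{7}$ ($j = -3 + \left(\sqrt{31 - 3} - \frac{11153}{5577}\right) = -3 - \left(\frac{11153}{5577} - \sqrt{28}\right) = -3 - \left(\frac{11153}{5577} - 2 \sqrt{7}\right) = - \frac{27884}{5577} + 2 \sqrt{7} \approx 0.29168$)
$\frac{j}{V{\left(-54,-50 \right)}} = \frac{- \frac{27884}{5577} + 2 \sqrt{7}}{\frac{1}{14 - 54} \left(-54 - 50\right)} = \frac{- \frac{27884}{5577} + 2 \sqrt{7}}{\frac{1}{-40} \left(-104\right)} = \frac{- \frac{27884}{5577} + 2 \sqrt{7}}{\left(- \frac{1}{40}\right) \left(-104\right)} = \frac{- \frac{27884}{5577} + 2 \sqrt{7}}{\frac{13}{5}} = \left(- \frac{27884}{5577} + 2 \sqrt{7}\right) \frac{5}{13} = - \frac{139420}{72501} + \frac{10 \sqrt{7}}{13}$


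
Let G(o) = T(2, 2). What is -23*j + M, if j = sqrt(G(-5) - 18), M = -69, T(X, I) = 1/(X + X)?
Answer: -69 - 23*I*sqrt(71)/2 ≈ -69.0 - 96.901*I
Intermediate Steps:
T(X, I) = 1/(2*X)
G(o) = 1/4 (G(o) = (1/2)/2 = (1/2)*(1/2) = 1/4)
j = I*sqrt(71)/2 (j = sqrt(1/4 - 18) = sqrt(-71/4) = I*sqrt(71)/2 ≈ 4.2131*I)
-23*j + M = -23*I*sqrt(71)/2 - 69 = -69 - 23*I*sqrt(71)/2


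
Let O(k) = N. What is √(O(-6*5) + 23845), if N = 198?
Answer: √24043 ≈ 155.06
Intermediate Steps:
O(k) = 198
√(O(-6*5) + 23845) = √(198 + 23845) = √24043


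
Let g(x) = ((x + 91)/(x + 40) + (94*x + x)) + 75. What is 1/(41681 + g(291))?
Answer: 331/22972113 ≈ 1.4409e-5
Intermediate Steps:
g(x) = 75 + 95*x + (91 + x)/(40 + x) (g(x) = ((91 + x)/(40 + x) + 95*x) + 75 = (95*x + (91 + x)/(40 + x)) + 75 = 75 + 95*x + (91 + x)/(40 + x))
1/(41681 + g(291)) = 1/(41681 + (3091 + 95*291**2 + 3876*291)/(40 + 291)) = 1/(41681 + (3091 + 95*84681 + 1127916)/331) = 1/(41681 + (3091 + 8044695 + 1127916)/331) = 1/(41681 + (1/331)*9175702) = 1/(41681 + 9175702/331) = 1/(22972113/331) = 331/22972113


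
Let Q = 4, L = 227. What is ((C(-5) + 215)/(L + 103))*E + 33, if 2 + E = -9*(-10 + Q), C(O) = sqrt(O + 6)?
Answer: 3687/55 ≈ 67.036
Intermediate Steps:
C(O) = sqrt(6 + O)
E = 52 (E = -2 - 9*(-10 + 4) = -2 - 9*(-6) = -2 + 54 = 52)
((C(-5) + 215)/(L + 103))*E + 33 = ((sqrt(6 - 5) + 215)/(227 + 103))*52 + 33 = ((sqrt(1) + 215)/330)*52 + 33 = ((1 + 215)*(1/330))*52 + 33 = (216*(1/330))*52 + 33 = (36/55)*52 + 33 = 1872/55 + 33 = 3687/55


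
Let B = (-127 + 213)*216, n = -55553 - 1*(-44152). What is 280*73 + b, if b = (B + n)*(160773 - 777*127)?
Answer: 445544890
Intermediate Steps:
n = -11401 (n = -55553 + 44152 = -11401)
B = 18576 (B = 86*216 = 18576)
b = 445524450 (b = (18576 - 11401)*(160773 - 777*127) = 7175*(160773 - 98679) = 7175*62094 = 445524450)
280*73 + b = 280*73 + 445524450 = 20440 + 445524450 = 445544890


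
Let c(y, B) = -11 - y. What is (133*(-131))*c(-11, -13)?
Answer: 0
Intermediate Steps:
(133*(-131))*c(-11, -13) = (133*(-131))*(-11 - 1*(-11)) = -17423*(-11 + 11) = -17423*0 = 0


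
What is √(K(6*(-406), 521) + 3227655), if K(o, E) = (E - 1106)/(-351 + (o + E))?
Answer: √16573222202790/2266 ≈ 1796.6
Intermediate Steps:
K(o, E) = (-1106 + E)/(-351 + E + o) (K(o, E) = (-1106 + E)/(-351 + (E + o)) = (-1106 + E)/(-351 + E + o))
√(K(6*(-406), 521) + 3227655) = √((-1106 + 521)/(-351 + 521 + 6*(-406)) + 3227655) = √(-585/(-351 + 521 - 2436) + 3227655) = √(-585/(-2266) + 3227655) = √(-1/2266*(-585) + 3227655) = √(585/2266 + 3227655) = √(7313866815/2266) = √16573222202790/2266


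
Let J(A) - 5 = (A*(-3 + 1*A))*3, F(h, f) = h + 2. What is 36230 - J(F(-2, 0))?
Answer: 36225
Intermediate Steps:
F(h, f) = 2 + h
J(A) = 5 + 3*A*(-3 + A) (J(A) = 5 + (A*(-3 + 1*A))*3 = 5 + (A*(-3 + A))*3 = 5 + 3*A*(-3 + A))
36230 - J(F(-2, 0)) = 36230 - (5 - 9*(2 - 2) + 3*(2 - 2)**2) = 36230 - (5 - 9*0 + 3*0**2) = 36230 - (5 + 0 + 3*0) = 36230 - (5 + 0 + 0) = 36230 - 1*5 = 36230 - 5 = 36225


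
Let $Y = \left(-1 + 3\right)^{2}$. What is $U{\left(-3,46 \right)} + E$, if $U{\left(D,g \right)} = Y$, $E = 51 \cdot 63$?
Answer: $3217$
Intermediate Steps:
$E = 3213$
$Y = 4$ ($Y = 2^{2} = 4$)
$U{\left(D,g \right)} = 4$
$U{\left(-3,46 \right)} + E = 4 + 3213 = 3217$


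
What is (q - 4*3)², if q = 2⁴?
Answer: 16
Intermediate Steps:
q = 16
(q - 4*3)² = (16 - 4*3)² = (16 - 12)² = 4² = 16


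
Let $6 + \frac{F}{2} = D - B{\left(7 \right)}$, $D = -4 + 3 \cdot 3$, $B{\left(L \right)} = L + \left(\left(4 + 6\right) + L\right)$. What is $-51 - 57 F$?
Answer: $2799$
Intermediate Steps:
$B{\left(L \right)} = 10 + 2 L$ ($B{\left(L \right)} = L + \left(10 + L\right) = 10 + 2 L$)
$D = 5$ ($D = -4 + 9 = 5$)
$F = -50$ ($F = -12 + 2 \left(5 - \left(10 + 2 \cdot 7\right)\right) = -12 + 2 \left(5 - \left(10 + 14\right)\right) = -12 + 2 \left(5 - 24\right) = -12 + 2 \left(-19\right) = -12 - 38 = -50$)
$-51 - 57 F = -51 - -2850 = -51 + 2850 = 2799$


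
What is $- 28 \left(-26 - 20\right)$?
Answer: $1288$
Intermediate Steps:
$- 28 \left(-26 - 20\right) = \left(-28\right) \left(-46\right) = 1288$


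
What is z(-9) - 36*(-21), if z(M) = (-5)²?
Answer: 781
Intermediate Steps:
z(M) = 25
z(-9) - 36*(-21) = 25 - 36*(-21) = 25 + 756 = 781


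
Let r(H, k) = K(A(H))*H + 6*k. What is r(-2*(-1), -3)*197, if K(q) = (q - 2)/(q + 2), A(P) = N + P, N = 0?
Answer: -3546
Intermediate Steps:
A(P) = P (A(P) = 0 + P = P)
K(q) = (-2 + q)/(2 + q)
r(H, k) = 6*k + H*(-2 + H)/(2 + H) (r(H, k) = ((-2 + H)/(2 + H))*H + 6*k = H*(-2 + H)/(2 + H) + 6*k = 6*k + H*(-2 + H)/(2 + H))
r(-2*(-1), -3)*197 = (((-2*(-1))*(-2 - 2*(-1)) + 6*(-3)*(2 - 2*(-1)))/(2 - 2*(-1)))*197 = ((2*(-2 + 2) + 6*(-3)*(2 + 2))/(2 + 2))*197 = ((2*0 + 6*(-3)*4)/4)*197 = ((0 - 72)/4)*197 = ((¼)*(-72))*197 = -18*197 = -3546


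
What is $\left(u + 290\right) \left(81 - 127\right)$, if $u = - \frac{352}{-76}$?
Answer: $- \frac{257508}{19} \approx -13553.0$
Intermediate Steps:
$u = \frac{88}{19}$ ($u = \left(-352\right) \left(- \frac{1}{76}\right) = \frac{88}{19} \approx 4.6316$)
$\left(u + 290\right) \left(81 - 127\right) = \left(\frac{88}{19} + 290\right) \left(81 - 127\right) = \frac{5598}{19} \left(-46\right) = - \frac{257508}{19}$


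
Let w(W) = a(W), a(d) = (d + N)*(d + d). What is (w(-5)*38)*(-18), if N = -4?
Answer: -61560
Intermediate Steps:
a(d) = 2*d*(-4 + d) (a(d) = (d - 4)*(d + d) = (-4 + d)*(2*d) = 2*d*(-4 + d))
w(W) = 2*W*(-4 + W)
(w(-5)*38)*(-18) = ((2*(-5)*(-4 - 5))*38)*(-18) = ((2*(-5)*(-9))*38)*(-18) = (90*38)*(-18) = 3420*(-18) = -61560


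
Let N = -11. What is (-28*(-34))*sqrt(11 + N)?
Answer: 0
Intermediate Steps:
(-28*(-34))*sqrt(11 + N) = (-28*(-34))*sqrt(11 - 11) = 952*sqrt(0) = 952*0 = 0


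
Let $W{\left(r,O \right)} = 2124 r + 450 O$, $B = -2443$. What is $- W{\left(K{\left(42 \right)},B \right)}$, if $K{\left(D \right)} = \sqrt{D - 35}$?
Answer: $1099350 - 2124 \sqrt{7} \approx 1.0937 \cdot 10^{6}$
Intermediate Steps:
$K{\left(D \right)} = \sqrt{-35 + D}$
$W{\left(r,O \right)} = 450 O + 2124 r$
$- W{\left(K{\left(42 \right)},B \right)} = - (450 \left(-2443\right) + 2124 \sqrt{-35 + 42}) = - (-1099350 + 2124 \sqrt{7}) = 1099350 - 2124 \sqrt{7}$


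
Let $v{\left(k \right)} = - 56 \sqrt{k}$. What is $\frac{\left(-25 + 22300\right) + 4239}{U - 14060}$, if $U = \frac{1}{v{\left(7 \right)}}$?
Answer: $- \frac{2727805570560}{1446516795733} + \frac{494928 \sqrt{7}}{1446516795733} \approx -1.8858$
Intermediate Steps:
$U = - \frac{\sqrt{7}}{392}$ ($U = \frac{1}{\left(-56\right) \sqrt{7}} = - \frac{\sqrt{7}}{392} \approx -0.0067494$)
$\frac{\left(-25 + 22300\right) + 4239}{U - 14060} = \frac{\left(-25 + 22300\right) + 4239}{- \frac{\sqrt{7}}{392} - 14060} = \frac{22275 + 4239}{-14060 - \frac{\sqrt{7}}{392}} = \frac{26514}{-14060 - \frac{\sqrt{7}}{392}}$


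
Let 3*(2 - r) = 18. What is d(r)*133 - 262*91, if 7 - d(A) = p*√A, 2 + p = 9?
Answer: -22911 - 1862*I ≈ -22911.0 - 1862.0*I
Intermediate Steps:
r = -4 (r = 2 - ⅓*18 = 2 - 6 = -4)
p = 7 (p = -2 + 9 = 7)
d(A) = 7 - 7*√A
d(r)*133 - 262*91 = (7 - 14*I)*133 - 262*91 = (7 - 14*I)*133 - 1*23842 = (7 - 14*I)*133 - 23842 = (931 - 1862*I) - 23842 = -22911 - 1862*I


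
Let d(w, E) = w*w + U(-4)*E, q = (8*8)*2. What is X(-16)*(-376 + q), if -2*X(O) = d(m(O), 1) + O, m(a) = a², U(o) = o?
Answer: 8123984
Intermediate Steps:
q = 128 (q = 64*2 = 128)
d(w, E) = w² - 4*E (d(w, E) = w*w - 4*E = w² - 4*E)
X(O) = 2 - O/2 - O⁴/2 (X(O) = -(((O²)² - 4*1) + O)/2 = -((O⁴ - 4) + O)/2 = -((-4 + O⁴) + O)/2 = -(-4 + O + O⁴)/2 = 2 - O/2 - O⁴/2)
X(-16)*(-376 + q) = (2 - ½*(-16) - ½*(-16)⁴)*(-376 + 128) = (2 + 8 - ½*65536)*(-248) = (2 + 8 - 32768)*(-248) = -32758*(-248) = 8123984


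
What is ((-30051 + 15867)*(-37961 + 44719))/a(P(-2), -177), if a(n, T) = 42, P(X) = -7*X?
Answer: -15975912/7 ≈ -2.2823e+6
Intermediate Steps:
((-30051 + 15867)*(-37961 + 44719))/a(P(-2), -177) = ((-30051 + 15867)*(-37961 + 44719))/42 = -14184*6758*(1/42) = -95855472*1/42 = -15975912/7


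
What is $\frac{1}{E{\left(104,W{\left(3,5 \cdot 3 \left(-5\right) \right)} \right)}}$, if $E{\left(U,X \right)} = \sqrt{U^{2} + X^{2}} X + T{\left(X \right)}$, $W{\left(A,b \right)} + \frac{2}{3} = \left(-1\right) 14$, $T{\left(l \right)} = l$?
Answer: $\frac{27}{4367924} - \frac{9 \sqrt{6205}}{1091981} \approx -0.00064305$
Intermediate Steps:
$W{\left(A,b \right)} = - \frac{44}{3}$ ($W{\left(A,b \right)} = - \frac{2}{3} - 14 = - \frac{44}{3}$)
$E{\left(U,X \right)} = X + X \sqrt{U^{2} + X^{2}}$ ($E{\left(U,X \right)} = \sqrt{U^{2} + X^{2}} X + X = X \sqrt{U^{2} + X^{2}} + X = X + X \sqrt{U^{2} + X^{2}}$)
$\frac{1}{E{\left(104,W{\left(3,5 \cdot 3 \left(-5\right) \right)} \right)}} = \frac{1}{\left(- \frac{44}{3}\right) \left(1 + \sqrt{104^{2} + \left(- \frac{44}{3}\right)^{2}}\right)} = \frac{1}{\left(- \frac{44}{3}\right) \left(1 + \sqrt{10816 + \frac{1936}{9}}\right)} = \frac{1}{\left(- \frac{44}{3}\right) \left(1 + \sqrt{\frac{99280}{9}}\right)} = \frac{1}{\left(- \frac{44}{3}\right) \left(1 + \frac{4 \sqrt{6205}}{3}\right)} = \frac{1}{- \frac{44}{3} - \frac{176 \sqrt{6205}}{9}}$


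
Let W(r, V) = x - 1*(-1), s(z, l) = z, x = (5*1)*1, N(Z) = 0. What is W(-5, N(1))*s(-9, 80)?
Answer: -54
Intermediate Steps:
x = 5 (x = 5*1 = 5)
W(r, V) = 6 (W(r, V) = 5 - 1*(-1) = 5 + 1 = 6)
W(-5, N(1))*s(-9, 80) = 6*(-9) = -54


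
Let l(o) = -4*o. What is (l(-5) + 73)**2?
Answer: 8649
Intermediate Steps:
(l(-5) + 73)**2 = (-4*(-5) + 73)**2 = (20 + 73)**2 = 93**2 = 8649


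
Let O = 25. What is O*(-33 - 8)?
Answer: -1025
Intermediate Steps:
O*(-33 - 8) = 25*(-33 - 8) = 25*(-41) = -1025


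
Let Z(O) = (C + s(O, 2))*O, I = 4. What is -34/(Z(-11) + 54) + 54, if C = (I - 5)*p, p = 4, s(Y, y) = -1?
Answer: 5852/109 ≈ 53.688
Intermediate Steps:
C = -4 (C = (4 - 5)*4 = -1*4 = -4)
Z(O) = -5*O (Z(O) = (-4 - 1)*O = -5*O)
-34/(Z(-11) + 54) + 54 = -34/(-5*(-11) + 54) + 54 = -34/(55 + 54) + 54 = -34/109 + 54 = 5852/109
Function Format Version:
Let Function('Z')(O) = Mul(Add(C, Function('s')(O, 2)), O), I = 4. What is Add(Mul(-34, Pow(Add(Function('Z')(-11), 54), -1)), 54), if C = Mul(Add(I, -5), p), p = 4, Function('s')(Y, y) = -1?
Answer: Rational(5852, 109) ≈ 53.688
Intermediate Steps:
C = -4 (C = Mul(Add(4, -5), 4) = Mul(-1, 4) = -4)
Function('Z')(O) = Mul(-5, O) (Function('Z')(O) = Mul(Add(-4, -1), O) = Mul(-5, O))
Add(Mul(-34, Pow(Add(Function('Z')(-11), 54), -1)), 54) = Add(Mul(-34, Pow(Add(Mul(-5, -11), 54), -1)), 54) = Add(Mul(-34, Pow(Add(55, 54), -1)), 54) = Add(Mul(-34, Pow(109, -1)), 54) = Add(Mul(-34, Rational(1, 109)), 54) = Add(Rational(-34, 109), 54) = Rational(5852, 109)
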